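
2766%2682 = 84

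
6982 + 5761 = 12743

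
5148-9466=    - 4318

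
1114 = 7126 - 6012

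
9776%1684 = 1356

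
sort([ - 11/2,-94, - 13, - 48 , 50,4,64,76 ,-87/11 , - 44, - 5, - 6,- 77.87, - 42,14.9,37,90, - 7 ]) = [-94, -77.87,  -  48, -44, -42,-13, - 87/11,-7,-6, - 11/2,-5,4,  14.9,37, 50,64,76,90 ]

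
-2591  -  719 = - 3310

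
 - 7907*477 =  - 3771639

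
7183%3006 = 1171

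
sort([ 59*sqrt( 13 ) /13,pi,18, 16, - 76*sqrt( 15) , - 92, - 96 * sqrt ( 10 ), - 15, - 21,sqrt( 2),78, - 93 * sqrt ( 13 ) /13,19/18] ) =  [-96*sqrt( 10 ), - 76*sqrt(15 ), - 92,-93 * sqrt( 13 ) /13, - 21,-15,19/18,sqrt (2),pi,16, 59*sqrt(13)/13,18, 78 ] 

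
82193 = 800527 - 718334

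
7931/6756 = 1 + 1175/6756 = 1.17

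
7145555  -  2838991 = 4306564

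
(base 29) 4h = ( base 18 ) 77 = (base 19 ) 70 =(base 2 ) 10000101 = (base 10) 133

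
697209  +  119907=817116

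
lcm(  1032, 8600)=25800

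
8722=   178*49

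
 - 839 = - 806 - 33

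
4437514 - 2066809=2370705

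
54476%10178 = 3586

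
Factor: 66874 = 2^1*29^1*1153^1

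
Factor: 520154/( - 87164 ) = - 2^( - 1 ) * 7^( - 1 )*11^( - 1 )*919^1 = - 919/154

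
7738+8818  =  16556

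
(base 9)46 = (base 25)1H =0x2A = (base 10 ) 42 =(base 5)132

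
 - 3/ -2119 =3/2119 = 0.00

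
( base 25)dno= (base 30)9KO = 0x2214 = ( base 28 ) b3g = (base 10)8724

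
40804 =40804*1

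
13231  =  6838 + 6393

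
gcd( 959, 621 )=1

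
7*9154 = 64078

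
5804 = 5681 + 123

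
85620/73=1172 + 64/73 = 1172.88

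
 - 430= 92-522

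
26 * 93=2418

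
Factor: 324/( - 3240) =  - 1/10= - 2^( - 1)*5^( -1) 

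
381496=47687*8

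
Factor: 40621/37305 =49/45 = 3^( - 2)*5^( - 1)*7^2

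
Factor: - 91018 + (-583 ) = - 91601=   -  139^1 * 659^1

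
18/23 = 18/23 = 0.78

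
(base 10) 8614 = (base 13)3BC8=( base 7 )34054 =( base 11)6521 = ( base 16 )21a6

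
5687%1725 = 512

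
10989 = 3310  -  - 7679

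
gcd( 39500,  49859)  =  1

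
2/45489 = 2/45489= 0.00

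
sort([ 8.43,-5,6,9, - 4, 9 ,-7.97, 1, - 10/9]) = [ - 7.97,- 5, - 4,  -  10/9, 1, 6 , 8.43, 9,  9] 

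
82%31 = 20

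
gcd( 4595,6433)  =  919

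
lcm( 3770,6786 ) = 33930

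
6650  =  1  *6650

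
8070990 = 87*92770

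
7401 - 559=6842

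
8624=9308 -684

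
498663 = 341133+157530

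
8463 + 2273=10736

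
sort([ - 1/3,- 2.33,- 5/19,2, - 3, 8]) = [ - 3, - 2.33 , - 1/3, - 5/19, 2, 8]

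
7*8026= 56182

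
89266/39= 2288 + 34/39  =  2288.87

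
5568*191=1063488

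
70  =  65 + 5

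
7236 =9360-2124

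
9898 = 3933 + 5965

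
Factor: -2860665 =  - 3^1*5^1 *190711^1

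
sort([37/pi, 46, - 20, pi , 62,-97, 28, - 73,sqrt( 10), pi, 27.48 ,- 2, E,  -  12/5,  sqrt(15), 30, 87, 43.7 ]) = [ - 97 , - 73,-20, - 12/5, - 2, E , pi, pi, sqrt(10),  sqrt( 15),37/pi, 27.48, 28,30, 43.7,  46, 62 , 87 ]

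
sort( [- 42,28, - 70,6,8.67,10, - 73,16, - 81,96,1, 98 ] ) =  [-81, - 73, - 70, - 42 , 1,  6, 8.67 , 10, 16,28,  96, 98]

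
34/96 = 17/48 = 0.35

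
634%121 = 29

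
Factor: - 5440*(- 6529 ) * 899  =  2^6 * 5^1*17^1* 29^1 *31^1*6529^1 = 31930466240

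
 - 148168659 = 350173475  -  498342134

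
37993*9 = 341937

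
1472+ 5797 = 7269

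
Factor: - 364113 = -3^2*23^1*1759^1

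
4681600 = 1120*4180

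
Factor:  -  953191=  - 953191^1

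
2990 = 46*65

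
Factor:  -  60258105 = -3^2*5^1*1339069^1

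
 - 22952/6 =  - 11476/3 = -3825.33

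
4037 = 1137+2900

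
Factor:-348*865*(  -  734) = 2^3*3^1* 5^1*29^1*173^1*367^1 = 220948680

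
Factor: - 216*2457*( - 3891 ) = 2^3*3^7*7^1*13^1*1297^1 = 2065000392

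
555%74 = 37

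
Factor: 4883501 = 7^1*697643^1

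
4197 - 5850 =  - 1653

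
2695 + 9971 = 12666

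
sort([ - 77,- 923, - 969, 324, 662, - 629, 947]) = [ - 969, - 923, - 629,-77 , 324, 662, 947]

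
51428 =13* 3956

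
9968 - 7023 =2945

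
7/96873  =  1/13839 = 0.00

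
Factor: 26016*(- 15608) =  - 406057728 =-  2^8 * 3^1*271^1 *1951^1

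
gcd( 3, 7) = 1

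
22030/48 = 458+23/24 = 458.96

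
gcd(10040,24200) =40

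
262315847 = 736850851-474535004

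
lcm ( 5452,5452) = 5452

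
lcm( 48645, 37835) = 340515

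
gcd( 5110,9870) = 70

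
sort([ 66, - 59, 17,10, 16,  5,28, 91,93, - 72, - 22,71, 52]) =[-72,-59, -22,5,10, 16, 17, 28, 52 , 66,71, 91, 93 ]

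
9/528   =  3/176  =  0.02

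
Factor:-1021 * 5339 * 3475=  - 18942638525 = - 5^2*19^1 * 139^1*281^1*1021^1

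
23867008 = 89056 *268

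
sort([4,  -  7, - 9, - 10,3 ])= [ - 10, - 9, - 7, 3,  4]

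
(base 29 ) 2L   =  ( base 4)1033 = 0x4f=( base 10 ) 79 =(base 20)3J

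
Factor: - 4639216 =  - 2^4*289951^1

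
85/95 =17/19 = 0.89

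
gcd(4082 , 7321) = 1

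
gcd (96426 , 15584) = 974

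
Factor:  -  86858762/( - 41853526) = 43429381/20926763 =11^( - 1 )*13^( - 2)*79^1*11257^( - 1)*549739^1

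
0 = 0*( - 36641)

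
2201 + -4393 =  - 2192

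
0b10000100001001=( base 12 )4a89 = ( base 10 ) 8457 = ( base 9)12536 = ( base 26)cd7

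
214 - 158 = 56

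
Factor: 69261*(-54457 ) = - 3^1* 13^1*59^1*71^1 * 23087^1 = -3771746277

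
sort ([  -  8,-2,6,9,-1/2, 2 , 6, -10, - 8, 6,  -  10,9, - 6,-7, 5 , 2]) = [ -10,  -  10, - 8, - 8,  -  7,-6, - 2,-1/2,2,2, 5,6,6, 6, 9,9]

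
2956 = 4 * 739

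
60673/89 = 60673/89 = 681.72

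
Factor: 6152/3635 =2^3*5^(- 1)*727^( - 1)*769^1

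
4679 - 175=4504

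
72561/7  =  10365  +  6/7 = 10365.86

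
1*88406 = 88406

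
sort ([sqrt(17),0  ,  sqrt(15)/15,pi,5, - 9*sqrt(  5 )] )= [ - 9*sqrt( 5 ),0,sqrt(15 ) /15 , pi, sqrt(17 ),5 ] 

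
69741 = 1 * 69741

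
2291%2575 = 2291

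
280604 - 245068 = 35536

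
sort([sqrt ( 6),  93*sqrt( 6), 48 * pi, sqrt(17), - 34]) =[ - 34,sqrt( 6), sqrt(17),48 *pi, 93*sqrt(6) ]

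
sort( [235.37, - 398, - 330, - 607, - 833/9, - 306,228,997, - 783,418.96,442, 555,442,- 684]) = [ - 783 , - 684,  -  607 , - 398, - 330, - 306, - 833/9,228,235.37,418.96 , 442, 442,555,  997 ] 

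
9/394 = 9/394 =0.02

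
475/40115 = 95/8023 = 0.01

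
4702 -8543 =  - 3841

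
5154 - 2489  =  2665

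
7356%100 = 56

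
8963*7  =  62741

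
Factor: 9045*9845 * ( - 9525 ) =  - 3^4*5^4*11^1*67^1*127^1*179^1 = - 848182438125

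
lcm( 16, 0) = 0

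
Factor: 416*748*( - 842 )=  - 2^8*11^1*13^1*  17^1*421^1 =- 262003456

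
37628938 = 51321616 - 13692678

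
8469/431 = 8469/431 = 19.65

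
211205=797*265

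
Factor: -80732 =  - 2^2*20183^1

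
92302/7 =13186 =13186.00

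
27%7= 6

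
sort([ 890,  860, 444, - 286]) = [ - 286, 444, 860, 890 ] 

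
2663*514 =1368782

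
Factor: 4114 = 2^1*11^2*17^1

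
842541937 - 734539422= 108002515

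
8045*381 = 3065145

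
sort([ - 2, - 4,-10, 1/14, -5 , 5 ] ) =[-10,  -  5,-4, - 2, 1/14, 5 ]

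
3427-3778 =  - 351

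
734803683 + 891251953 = 1626055636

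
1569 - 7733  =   - 6164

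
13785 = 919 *15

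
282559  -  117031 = 165528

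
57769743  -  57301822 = 467921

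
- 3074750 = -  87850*35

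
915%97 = 42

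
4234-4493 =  - 259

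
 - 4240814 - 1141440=  -  5382254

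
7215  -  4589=2626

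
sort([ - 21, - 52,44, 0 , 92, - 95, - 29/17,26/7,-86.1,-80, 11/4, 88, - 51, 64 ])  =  [ - 95, - 86.1, - 80,-52,-51,  -  21, - 29/17, 0,11/4 , 26/7,44,64, 88, 92 ] 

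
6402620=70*91466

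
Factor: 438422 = 2^1 * 29^1*7559^1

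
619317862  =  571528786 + 47789076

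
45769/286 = 160+ 9/286=160.03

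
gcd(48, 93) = 3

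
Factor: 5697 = 3^3*211^1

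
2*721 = 1442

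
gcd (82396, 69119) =1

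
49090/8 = 6136 + 1/4 =6136.25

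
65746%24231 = 17284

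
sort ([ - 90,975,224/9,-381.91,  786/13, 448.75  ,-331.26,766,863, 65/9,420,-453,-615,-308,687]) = [-615,-453, - 381.91,-331.26, -308, - 90,65/9,224/9,786/13,  420,448.75, 687,766,863,  975]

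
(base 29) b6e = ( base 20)13BJ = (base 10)9439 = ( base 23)hj9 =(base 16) 24df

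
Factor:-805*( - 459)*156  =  2^2 * 3^4*5^1*7^1*13^1*17^1*23^1 = 57641220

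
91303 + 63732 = 155035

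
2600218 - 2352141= 248077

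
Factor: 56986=2^1*28493^1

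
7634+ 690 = 8324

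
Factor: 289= 17^2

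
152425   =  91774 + 60651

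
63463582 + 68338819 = 131802401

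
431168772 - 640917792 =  - 209749020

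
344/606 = 172/303 = 0.57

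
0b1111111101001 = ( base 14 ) 2d97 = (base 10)8169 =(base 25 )d1j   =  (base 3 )102012120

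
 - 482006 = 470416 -952422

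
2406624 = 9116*264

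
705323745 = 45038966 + 660284779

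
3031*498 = 1509438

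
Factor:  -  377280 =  - 2^6*3^2*5^1*131^1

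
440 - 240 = 200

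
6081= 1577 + 4504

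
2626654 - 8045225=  - 5418571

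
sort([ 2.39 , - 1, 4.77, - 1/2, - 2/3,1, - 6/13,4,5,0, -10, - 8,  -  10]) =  [  -  10, -10,  -  8, - 1, - 2/3,-1/2,-6/13,0 , 1,2.39, 4,  4.77, 5 ]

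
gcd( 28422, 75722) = 2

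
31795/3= 31795/3 = 10598.33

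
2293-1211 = 1082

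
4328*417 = 1804776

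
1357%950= 407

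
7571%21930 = 7571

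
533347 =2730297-2196950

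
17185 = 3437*5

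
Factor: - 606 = - 2^1*3^1 * 101^1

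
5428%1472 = 1012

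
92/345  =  4/15 = 0.27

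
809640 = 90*8996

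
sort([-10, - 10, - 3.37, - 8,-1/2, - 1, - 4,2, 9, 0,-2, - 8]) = [  -  10,  -  10,-8, - 8,  -  4, - 3.37, - 2,-1, - 1/2,0,2, 9 ]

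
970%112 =74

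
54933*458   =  25159314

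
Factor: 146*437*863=2^1*19^1* 23^1*73^1 * 863^1  =  55061126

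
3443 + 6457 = 9900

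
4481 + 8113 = 12594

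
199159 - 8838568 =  - 8639409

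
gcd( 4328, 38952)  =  4328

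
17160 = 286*60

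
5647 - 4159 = 1488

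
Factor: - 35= -5^1*7^1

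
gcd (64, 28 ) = 4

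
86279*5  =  431395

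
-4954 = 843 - 5797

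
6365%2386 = 1593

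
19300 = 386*50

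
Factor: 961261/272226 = 2^( - 1 )*3^( - 1)*7^1*53^1*59^( -1 )  *769^( - 1 )*2591^1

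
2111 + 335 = 2446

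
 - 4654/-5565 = 4654/5565 = 0.84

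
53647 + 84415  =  138062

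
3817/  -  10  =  -3817/10 = - 381.70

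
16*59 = 944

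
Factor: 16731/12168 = 2^( - 3)*11^1=11/8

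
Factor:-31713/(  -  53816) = 2^( - 3) * 3^1*7^( - 1)*11^1 = 33/56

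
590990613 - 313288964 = 277701649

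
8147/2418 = 3+893/2418 = 3.37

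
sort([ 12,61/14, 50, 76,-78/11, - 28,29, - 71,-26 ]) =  [-71, - 28, - 26, - 78/11,61/14, 12,29,50,76]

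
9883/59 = 167 + 30/59=167.51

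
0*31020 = 0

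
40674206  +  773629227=814303433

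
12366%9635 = 2731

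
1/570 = 1/570 = 0.00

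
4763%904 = 243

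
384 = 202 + 182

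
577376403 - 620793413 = -43417010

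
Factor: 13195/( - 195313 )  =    -  5^1* 7^1*13^1 * 17^( - 1 )*29^1*11489^( - 1 )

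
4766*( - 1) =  - 4766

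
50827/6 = 50827/6 = 8471.17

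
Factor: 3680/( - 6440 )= -4/7 = - 2^2* 7^( - 1 ) 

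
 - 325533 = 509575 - 835108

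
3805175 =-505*( - 7535 ) 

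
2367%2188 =179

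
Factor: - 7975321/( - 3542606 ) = 2^( - 1 )*83^ (-1 )*21341^( - 1 )*7975321^1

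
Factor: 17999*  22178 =399181822 = 2^1 * 13^1*41^1*439^1*853^1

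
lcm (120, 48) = 240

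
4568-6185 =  - 1617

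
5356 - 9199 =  - 3843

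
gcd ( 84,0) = 84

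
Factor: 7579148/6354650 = 2^1* 5^( -2 )*73^( - 1 )*1741^(  -  1)* 1894787^1 = 3789574/3177325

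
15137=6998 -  - 8139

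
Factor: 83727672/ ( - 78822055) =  - 2^3*3^1 * 5^(-1)*7^4*13^( - 1 )*47^ ( - 1) * 1453^1*25801^(  -  1 ) 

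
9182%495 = 272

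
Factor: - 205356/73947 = -2^2  *  109^1*157^( - 1 )= - 436/157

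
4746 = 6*791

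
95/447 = 95/447=0.21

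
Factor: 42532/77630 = 3038/5545 = 2^1 * 5^(-1)*7^2*31^1*1109^( - 1 ) 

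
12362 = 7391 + 4971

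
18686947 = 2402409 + 16284538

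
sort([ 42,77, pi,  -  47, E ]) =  [-47, E,pi,42,77 ] 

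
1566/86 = 18 + 9/43 = 18.21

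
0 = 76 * 0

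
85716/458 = 42858/229 = 187.15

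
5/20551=5/20551 = 0.00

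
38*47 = 1786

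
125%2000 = 125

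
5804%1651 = 851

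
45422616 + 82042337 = 127464953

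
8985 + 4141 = 13126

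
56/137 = 56/137=0.41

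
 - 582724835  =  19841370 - 602566205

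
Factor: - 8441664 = - 2^6*3^1*7^1 * 11^1*571^1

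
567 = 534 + 33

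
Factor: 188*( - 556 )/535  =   -104528/535 = - 2^4 * 5^ (- 1 )*47^1*107^( - 1)*139^1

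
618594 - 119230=499364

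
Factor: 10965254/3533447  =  2^1*29^( -1 )*121843^ (-1)*5482627^1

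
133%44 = 1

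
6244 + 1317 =7561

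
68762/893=68762/893 = 77.00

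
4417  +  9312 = 13729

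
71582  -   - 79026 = 150608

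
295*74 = 21830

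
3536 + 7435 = 10971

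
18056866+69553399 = 87610265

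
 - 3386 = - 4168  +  782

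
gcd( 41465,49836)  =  1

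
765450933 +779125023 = 1544575956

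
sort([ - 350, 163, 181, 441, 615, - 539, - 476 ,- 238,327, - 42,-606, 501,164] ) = [ - 606, - 539, - 476 ,-350,  -  238,-42,163,  164,181 , 327, 441,501,615 ]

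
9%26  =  9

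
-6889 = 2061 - 8950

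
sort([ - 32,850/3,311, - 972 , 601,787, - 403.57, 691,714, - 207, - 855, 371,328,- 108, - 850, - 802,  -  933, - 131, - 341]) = [ - 972, - 933, - 855, - 850, - 802,- 403.57,  -  341, - 207, -131 , - 108,  -  32,850/3 , 311,328,371, 601,691,714,787 ] 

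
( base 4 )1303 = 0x73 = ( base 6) 311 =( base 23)50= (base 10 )115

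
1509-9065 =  - 7556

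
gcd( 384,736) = 32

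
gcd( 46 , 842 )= 2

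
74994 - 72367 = 2627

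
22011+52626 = 74637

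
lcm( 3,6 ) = 6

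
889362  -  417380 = 471982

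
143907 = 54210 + 89697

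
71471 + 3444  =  74915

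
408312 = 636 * 642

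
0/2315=0= 0.00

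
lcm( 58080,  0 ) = 0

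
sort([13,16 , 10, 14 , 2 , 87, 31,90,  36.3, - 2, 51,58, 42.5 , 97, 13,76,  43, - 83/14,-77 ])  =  [ - 77,  -  83/14, - 2, 2 , 10,13,13, 14,  16, 31, 36.3, 42.5,43, 51, 58, 76, 87,90 , 97 ]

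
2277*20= 45540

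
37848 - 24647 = 13201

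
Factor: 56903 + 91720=148623  =  3^1*107^1 * 463^1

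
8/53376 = 1/6672 = 0.00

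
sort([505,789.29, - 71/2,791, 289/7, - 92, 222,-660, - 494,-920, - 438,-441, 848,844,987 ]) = [ -920,-660,- 494, - 441, - 438, - 92,-71/2,289/7,222,505,789.29, 791, 844,848, 987]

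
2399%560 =159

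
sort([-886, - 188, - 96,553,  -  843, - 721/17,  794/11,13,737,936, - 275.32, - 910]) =[ - 910,- 886, - 843, - 275.32, - 188,-96, - 721/17,  13,794/11, 553,737, 936 ]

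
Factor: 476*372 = 177072 =2^4*3^1*7^1*17^1*31^1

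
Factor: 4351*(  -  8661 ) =- 37684011 = -  3^1 * 19^1*229^1 *2887^1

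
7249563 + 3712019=10961582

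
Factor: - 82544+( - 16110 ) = -98654 = - 2^1*107^1*461^1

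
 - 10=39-49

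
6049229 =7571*799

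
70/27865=14/5573 = 0.00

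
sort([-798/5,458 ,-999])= [ - 999,  -  798/5, 458] 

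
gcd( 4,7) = 1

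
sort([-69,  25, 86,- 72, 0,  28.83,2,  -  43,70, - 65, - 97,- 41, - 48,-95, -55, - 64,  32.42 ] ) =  [ - 97, - 95,-72, - 69,-65,-64, - 55,  -  48, - 43,-41,  0,2, 25, 28.83,32.42 , 70,  86]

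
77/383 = 77/383 =0.20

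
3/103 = 3/103 =0.03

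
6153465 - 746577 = 5406888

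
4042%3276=766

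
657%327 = 3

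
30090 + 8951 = 39041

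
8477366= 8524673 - 47307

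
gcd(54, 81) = 27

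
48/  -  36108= -4/3009 = - 0.00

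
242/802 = 121/401 = 0.30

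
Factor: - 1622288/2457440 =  - 2^( - 1 ) * 5^( - 1)*41^1*2473^1*15359^(- 1)  =  - 101393/153590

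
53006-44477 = 8529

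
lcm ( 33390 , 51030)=2704590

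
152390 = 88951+63439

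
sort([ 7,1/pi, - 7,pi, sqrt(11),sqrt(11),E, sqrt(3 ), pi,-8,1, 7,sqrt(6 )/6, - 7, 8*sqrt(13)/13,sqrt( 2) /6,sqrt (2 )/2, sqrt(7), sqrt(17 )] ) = [-8, - 7,- 7,sqrt(2 ) /6,1/pi , sqrt( 6 ) /6, sqrt(2)/2, 1, sqrt(3),8*sqrt(13 ) /13, sqrt(7),E,pi,pi, sqrt(11),sqrt( 11),sqrt(  17) , 7,  7] 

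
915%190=155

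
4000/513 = 4000/513  =  7.80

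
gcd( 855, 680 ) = 5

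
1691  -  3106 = -1415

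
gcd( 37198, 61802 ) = 2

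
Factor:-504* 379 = - 191016 = - 2^3* 3^2*7^1 * 379^1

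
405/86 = 405/86 = 4.71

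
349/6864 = 349/6864 = 0.05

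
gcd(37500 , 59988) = 12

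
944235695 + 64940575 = 1009176270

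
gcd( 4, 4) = 4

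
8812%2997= 2818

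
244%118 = 8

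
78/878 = 39/439 = 0.09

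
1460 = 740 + 720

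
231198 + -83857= 147341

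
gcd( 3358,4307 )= 73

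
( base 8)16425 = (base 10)7445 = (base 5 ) 214240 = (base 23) E1G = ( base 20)IC5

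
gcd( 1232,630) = 14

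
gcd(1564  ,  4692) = 1564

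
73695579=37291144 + 36404435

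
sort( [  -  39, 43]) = [ - 39, 43]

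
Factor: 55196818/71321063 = 2^1*11^( - 1) *29^ ( - 1 ) * 223577^( - 1)*27598409^1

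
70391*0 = 0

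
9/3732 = 3/1244 = 0.00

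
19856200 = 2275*8728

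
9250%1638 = 1060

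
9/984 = 3/328=0.01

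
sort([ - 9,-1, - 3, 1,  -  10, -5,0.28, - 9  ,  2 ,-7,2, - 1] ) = [ - 10,- 9 , - 9, - 7, - 5, - 3,-1, - 1,  0.28, 1, 2,2]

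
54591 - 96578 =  - 41987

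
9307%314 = 201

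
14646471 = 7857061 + 6789410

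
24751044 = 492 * 50307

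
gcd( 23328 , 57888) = 864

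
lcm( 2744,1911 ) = 107016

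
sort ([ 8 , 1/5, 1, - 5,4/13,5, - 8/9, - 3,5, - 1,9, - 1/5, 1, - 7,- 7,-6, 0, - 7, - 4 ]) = [ - 7, - 7, - 7, - 6, - 5, - 4,-3, - 1, - 8/9 , - 1/5,0, 1/5,4/13, 1, 1  ,  5,5, 8,9 ] 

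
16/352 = 1/22 = 0.05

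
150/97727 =150/97727 = 0.00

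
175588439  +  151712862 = 327301301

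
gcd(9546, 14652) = 222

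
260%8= 4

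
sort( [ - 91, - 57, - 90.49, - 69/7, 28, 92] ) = [ - 91, - 90.49, - 57, - 69/7, 28, 92]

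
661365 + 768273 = 1429638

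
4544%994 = 568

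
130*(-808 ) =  - 105040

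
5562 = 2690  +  2872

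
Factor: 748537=41^1*18257^1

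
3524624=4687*752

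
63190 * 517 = 32669230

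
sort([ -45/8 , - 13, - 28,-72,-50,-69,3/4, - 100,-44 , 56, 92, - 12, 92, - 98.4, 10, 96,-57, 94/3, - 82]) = [-100,-98.4,-82,-72, - 69,  -  57,  -  50, - 44, - 28, -13,-12,-45/8 , 3/4,10, 94/3, 56,92 , 92, 96 ]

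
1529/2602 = 1529/2602 = 0.59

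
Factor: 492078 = 2^1*3^1*82013^1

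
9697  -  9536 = 161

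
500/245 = 2 + 2/49=2.04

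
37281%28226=9055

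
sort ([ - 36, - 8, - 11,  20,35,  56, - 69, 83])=[- 69, - 36, - 11, - 8,  20, 35, 56, 83 ] 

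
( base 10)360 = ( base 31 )BJ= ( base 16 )168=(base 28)CO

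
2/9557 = 2/9557 =0.00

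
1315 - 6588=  - 5273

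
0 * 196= 0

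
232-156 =76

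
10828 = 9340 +1488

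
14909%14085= 824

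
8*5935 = 47480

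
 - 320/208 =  - 20/13 = - 1.54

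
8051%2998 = 2055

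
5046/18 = 841/3 = 280.33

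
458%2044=458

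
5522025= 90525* 61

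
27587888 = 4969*5552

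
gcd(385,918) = 1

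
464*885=410640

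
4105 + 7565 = 11670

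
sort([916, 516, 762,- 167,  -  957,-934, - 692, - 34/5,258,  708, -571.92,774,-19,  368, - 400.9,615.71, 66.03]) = [ - 957, - 934,-692, - 571.92 , - 400.9, - 167, - 19, - 34/5, 66.03,258,368 , 516, 615.71,708,762,774,916]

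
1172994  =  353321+819673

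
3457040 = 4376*790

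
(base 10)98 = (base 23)46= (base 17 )5D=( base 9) 118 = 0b1100010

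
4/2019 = 4/2019 = 0.00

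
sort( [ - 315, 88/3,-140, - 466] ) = [ - 466,-315, -140,88/3] 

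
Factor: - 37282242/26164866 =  - 6213707/4360811 = - 7^ (-1)*13^( - 1)*71^1*173^( - 1)*277^( - 1 )*87517^1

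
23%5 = 3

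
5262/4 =1315 + 1/2=1315.50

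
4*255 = 1020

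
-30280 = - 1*30280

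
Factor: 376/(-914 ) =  - 2^2 * 47^1*457^( - 1 ) = -188/457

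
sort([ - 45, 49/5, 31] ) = [-45, 49/5, 31]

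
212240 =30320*7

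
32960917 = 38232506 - 5271589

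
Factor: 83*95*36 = 2^2*3^2*5^1*19^1 * 83^1 = 283860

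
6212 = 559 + 5653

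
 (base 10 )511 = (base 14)287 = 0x1FF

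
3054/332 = 9+ 33/166  =  9.20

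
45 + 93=138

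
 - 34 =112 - 146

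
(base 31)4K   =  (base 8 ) 220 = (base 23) 66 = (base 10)144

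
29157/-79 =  - 29157/79= - 369.08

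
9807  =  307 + 9500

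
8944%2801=541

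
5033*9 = 45297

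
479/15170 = 479/15170 = 0.03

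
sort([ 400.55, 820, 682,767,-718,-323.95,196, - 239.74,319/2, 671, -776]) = [ - 776,-718,-323.95,- 239.74 , 319/2,196, 400.55, 671,682,767,  820]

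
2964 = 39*76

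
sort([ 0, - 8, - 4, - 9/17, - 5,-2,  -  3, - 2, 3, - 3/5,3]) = [ - 8, - 5, - 4,-3,  -  2, - 2, - 3/5,-9/17, 0, 3, 3]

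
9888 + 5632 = 15520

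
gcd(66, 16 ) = 2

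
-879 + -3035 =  - 3914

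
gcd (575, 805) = 115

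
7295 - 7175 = 120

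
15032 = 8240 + 6792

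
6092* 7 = 42644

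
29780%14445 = 890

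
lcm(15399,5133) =15399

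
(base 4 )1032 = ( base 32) 2E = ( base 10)78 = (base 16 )4E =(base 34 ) 2a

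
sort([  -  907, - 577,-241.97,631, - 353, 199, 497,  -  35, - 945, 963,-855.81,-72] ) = [-945, - 907, - 855.81,-577, - 353, - 241.97,-72,-35, 199, 497  ,  631,963 ] 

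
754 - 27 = 727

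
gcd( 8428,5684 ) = 196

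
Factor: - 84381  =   - 3^1*11^1*2557^1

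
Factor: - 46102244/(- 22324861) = 2^2*13^(-1)*1717297^(-1)*11525561^1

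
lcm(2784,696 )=2784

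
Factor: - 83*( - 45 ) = 3^2*5^1*83^1 =3735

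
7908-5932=1976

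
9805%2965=910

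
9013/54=166 + 49/54 = 166.91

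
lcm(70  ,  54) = 1890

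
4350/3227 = 4350/3227 = 1.35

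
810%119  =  96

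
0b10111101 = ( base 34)5j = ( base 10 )189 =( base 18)a9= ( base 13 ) 117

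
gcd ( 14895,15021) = 9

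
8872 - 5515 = 3357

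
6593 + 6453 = 13046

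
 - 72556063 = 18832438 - 91388501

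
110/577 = 110/577  =  0.19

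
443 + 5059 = 5502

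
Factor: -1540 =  - 2^2 * 5^1*7^1*11^1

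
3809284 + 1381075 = 5190359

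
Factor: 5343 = 3^1 *13^1*137^1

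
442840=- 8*( - 55355) 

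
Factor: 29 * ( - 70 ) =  - 2030 = - 2^1*5^1*7^1*29^1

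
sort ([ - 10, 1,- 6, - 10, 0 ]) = [ - 10, - 10 , - 6, 0, 1 ] 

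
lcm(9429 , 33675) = 235725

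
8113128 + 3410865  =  11523993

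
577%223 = 131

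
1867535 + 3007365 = 4874900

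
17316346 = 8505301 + 8811045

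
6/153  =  2/51 = 0.04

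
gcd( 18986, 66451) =9493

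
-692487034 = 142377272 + -834864306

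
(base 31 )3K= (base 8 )161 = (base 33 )3e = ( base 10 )113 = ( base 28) 41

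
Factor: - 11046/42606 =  - 7/27  =  - 3^( - 3) *7^1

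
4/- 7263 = - 1 + 7259/7263 = - 0.00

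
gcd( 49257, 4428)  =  9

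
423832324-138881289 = 284951035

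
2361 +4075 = 6436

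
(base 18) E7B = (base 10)4673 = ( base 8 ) 11101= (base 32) 4i1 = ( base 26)6nj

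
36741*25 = 918525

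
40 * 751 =30040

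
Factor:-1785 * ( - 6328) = 11295480 = 2^3 * 3^1 * 5^1* 7^2*17^1*113^1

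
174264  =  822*212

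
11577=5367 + 6210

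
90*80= 7200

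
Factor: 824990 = 2^1 *5^1*82499^1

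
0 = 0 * 464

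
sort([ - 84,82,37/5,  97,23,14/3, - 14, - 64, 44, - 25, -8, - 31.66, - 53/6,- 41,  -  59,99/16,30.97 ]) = [-84, - 64, - 59, - 41, - 31.66, - 25,  -  14, - 53/6, - 8,14/3,99/16,37/5 , 23,30.97,  44,82,97]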